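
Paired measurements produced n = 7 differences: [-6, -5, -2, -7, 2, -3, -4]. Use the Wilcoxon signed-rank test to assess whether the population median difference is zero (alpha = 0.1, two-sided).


Step 1: Drop any zero differences (none here) and take |d_i|.
|d| = [6, 5, 2, 7, 2, 3, 4]
Step 2: Midrank |d_i| (ties get averaged ranks).
ranks: |6|->6, |5|->5, |2|->1.5, |7|->7, |2|->1.5, |3|->3, |4|->4
Step 3: Attach original signs; sum ranks with positive sign and with negative sign.
W+ = 1.5 = 1.5
W- = 6 + 5 + 1.5 + 7 + 3 + 4 = 26.5
(Check: W+ + W- = 28 should equal n(n+1)/2 = 28.)
Step 4: Test statistic W = min(W+, W-) = 1.5.
Step 5: Ties in |d|, so use the tie-corrected normal approximation.
        E[W] = n(n+1)/4 = 7*8/4 = 14.
        Tie groups: |d|=2 (t=2); sum(t^3 - t) = 6.
        Var[W] = n(n+1)(2n+1)/24 - sum(t^3-t)/48 = 840/24 - 6/48 = 34.875.
        z = (W - E[W]) / sqrt(Var[W]) = (1.5 - 14) / 5.9055 = -2.1167.
        Two-sided p = 2*Phi(z) = 0.034288.
Step 6: alpha = 0.1. reject H0.

W+ = 1.5, W- = 26.5, W = min = 1.5, p = 0.034288, reject H0.


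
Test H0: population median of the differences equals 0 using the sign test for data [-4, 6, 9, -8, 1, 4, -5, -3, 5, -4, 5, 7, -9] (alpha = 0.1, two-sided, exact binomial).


Step 1: Discard zero differences. Original n = 13; n_eff = number of nonzero differences = 13.
Nonzero differences (with sign): -4, +6, +9, -8, +1, +4, -5, -3, +5, -4, +5, +7, -9
Step 2: Count signs: positive = 7, negative = 6.
Step 3: Under H0: P(positive) = 0.5, so the number of positives S ~ Bin(13, 0.5).
Step 4: Two-sided exact p-value = sum of Bin(13,0.5) probabilities at or below the observed probability = 1.000000.
Step 5: alpha = 0.1. fail to reject H0.

n_eff = 13, pos = 7, neg = 6, p = 1.000000, fail to reject H0.


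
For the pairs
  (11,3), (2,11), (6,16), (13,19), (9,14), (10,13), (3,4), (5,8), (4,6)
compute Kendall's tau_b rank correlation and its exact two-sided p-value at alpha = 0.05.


Step 1: Enumerate the 36 unordered pairs (i,j) with i<j and classify each by sign(x_j-x_i) * sign(y_j-y_i).
  (1,2):dx=-9,dy=+8->D; (1,3):dx=-5,dy=+13->D; (1,4):dx=+2,dy=+16->C; (1,5):dx=-2,dy=+11->D
  (1,6):dx=-1,dy=+10->D; (1,7):dx=-8,dy=+1->D; (1,8):dx=-6,dy=+5->D; (1,9):dx=-7,dy=+3->D
  (2,3):dx=+4,dy=+5->C; (2,4):dx=+11,dy=+8->C; (2,5):dx=+7,dy=+3->C; (2,6):dx=+8,dy=+2->C
  (2,7):dx=+1,dy=-7->D; (2,8):dx=+3,dy=-3->D; (2,9):dx=+2,dy=-5->D; (3,4):dx=+7,dy=+3->C
  (3,5):dx=+3,dy=-2->D; (3,6):dx=+4,dy=-3->D; (3,7):dx=-3,dy=-12->C; (3,8):dx=-1,dy=-8->C
  (3,9):dx=-2,dy=-10->C; (4,5):dx=-4,dy=-5->C; (4,6):dx=-3,dy=-6->C; (4,7):dx=-10,dy=-15->C
  (4,8):dx=-8,dy=-11->C; (4,9):dx=-9,dy=-13->C; (5,6):dx=+1,dy=-1->D; (5,7):dx=-6,dy=-10->C
  (5,8):dx=-4,dy=-6->C; (5,9):dx=-5,dy=-8->C; (6,7):dx=-7,dy=-9->C; (6,8):dx=-5,dy=-5->C
  (6,9):dx=-6,dy=-7->C; (7,8):dx=+2,dy=+4->C; (7,9):dx=+1,dy=+2->C; (8,9):dx=-1,dy=-2->C
Step 2: C = 23, D = 13, total pairs = 36.
Step 3: tau = (C - D)/(n(n-1)/2) = (23 - 13)/36 = 0.277778.
Step 4: Exact two-sided p-value (enumerate n! = 362880 permutations of y under H0): p = 0.358488.
Step 5: alpha = 0.05. fail to reject H0.

tau_b = 0.2778 (C=23, D=13), p = 0.358488, fail to reject H0.


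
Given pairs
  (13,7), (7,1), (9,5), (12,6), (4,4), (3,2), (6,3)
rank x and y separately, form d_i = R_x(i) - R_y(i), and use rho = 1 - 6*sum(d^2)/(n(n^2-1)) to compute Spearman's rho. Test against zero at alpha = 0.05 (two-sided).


Step 1: Rank x and y separately (midranks; no ties here).
rank(x): 13->7, 7->4, 9->5, 12->6, 4->2, 3->1, 6->3
rank(y): 7->7, 1->1, 5->5, 6->6, 4->4, 2->2, 3->3
Step 2: d_i = R_x(i) - R_y(i); compute d_i^2.
  (7-7)^2=0, (4-1)^2=9, (5-5)^2=0, (6-6)^2=0, (2-4)^2=4, (1-2)^2=1, (3-3)^2=0
sum(d^2) = 14.
Step 3: rho = 1 - 6*14 / (7*(7^2 - 1)) = 1 - 84/336 = 0.750000.
Step 4: Under H0, t = rho * sqrt((n-2)/(1-rho^2)) = 2.5355 ~ t(5).
Step 5: Two-sided p-value from the t-distribution with 5 df = 0.052181.
Step 6: alpha = 0.05. fail to reject H0.

rho = 0.7500, p = 0.052181, fail to reject H0 at alpha = 0.05.


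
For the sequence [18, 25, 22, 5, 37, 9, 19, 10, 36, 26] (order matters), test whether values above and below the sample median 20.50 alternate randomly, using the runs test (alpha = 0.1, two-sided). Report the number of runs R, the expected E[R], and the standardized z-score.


Step 1: Compute median = 20.50; label A = above, B = below.
Labels in order: BAABABBBAA  (n_A = 5, n_B = 5)
Step 2: Count runs R = 6.
Step 3: Under H0 (random ordering), E[R] = 2*n_A*n_B/(n_A+n_B) + 1 = 2*5*5/10 + 1 = 6.0000.
        Var[R] = 2*n_A*n_B*(2*n_A*n_B - n_A - n_B) / ((n_A+n_B)^2 * (n_A+n_B-1)) = 2000/900 = 2.2222.
        SD[R] = 1.4907.
Step 4: R = E[R], so z = 0 with no continuity correction.
Step 5: Two-sided p-value via normal approximation = 2*(1 - Phi(|z|)) = 1.000000.
Step 6: alpha = 0.1. fail to reject H0.

R = 6, z = 0.0000, p = 1.000000, fail to reject H0.


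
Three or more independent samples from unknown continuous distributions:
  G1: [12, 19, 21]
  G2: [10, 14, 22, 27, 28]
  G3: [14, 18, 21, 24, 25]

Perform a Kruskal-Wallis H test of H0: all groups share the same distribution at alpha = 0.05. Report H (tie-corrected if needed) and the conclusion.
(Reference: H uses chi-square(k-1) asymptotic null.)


Step 1: Combine all N = 13 observations and assign midranks.
sorted (value, group, rank): (10,G2,1), (12,G1,2), (14,G2,3.5), (14,G3,3.5), (18,G3,5), (19,G1,6), (21,G1,7.5), (21,G3,7.5), (22,G2,9), (24,G3,10), (25,G3,11), (27,G2,12), (28,G2,13)
Step 2: Sum ranks within each group.
R_1 = 15.5 (n_1 = 3)
R_2 = 38.5 (n_2 = 5)
R_3 = 37 (n_3 = 5)
Step 3: H = 12/(N(N+1)) * sum(R_i^2/n_i) - 3(N+1)
     = 12/(13*14) * (15.5^2/3 + 38.5^2/5 + 37^2/5) - 3*14
     = 0.065934 * 650.333 - 42
     = 0.879121.
Step 4: Ties present; correction factor C = 1 - 12/(13^3 - 13) = 0.994505. Corrected H = 0.879121 / 0.994505 = 0.883978.
Step 5: Under H0, H ~ chi^2(2); p-value = 0.642757.
Step 6: alpha = 0.05. fail to reject H0.

H = 0.8840, df = 2, p = 0.642757, fail to reject H0.


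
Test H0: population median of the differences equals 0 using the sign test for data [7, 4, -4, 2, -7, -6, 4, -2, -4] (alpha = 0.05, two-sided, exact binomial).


Step 1: Discard zero differences. Original n = 9; n_eff = number of nonzero differences = 9.
Nonzero differences (with sign): +7, +4, -4, +2, -7, -6, +4, -2, -4
Step 2: Count signs: positive = 4, negative = 5.
Step 3: Under H0: P(positive) = 0.5, so the number of positives S ~ Bin(9, 0.5).
Step 4: Two-sided exact p-value = sum of Bin(9,0.5) probabilities at or below the observed probability = 1.000000.
Step 5: alpha = 0.05. fail to reject H0.

n_eff = 9, pos = 4, neg = 5, p = 1.000000, fail to reject H0.


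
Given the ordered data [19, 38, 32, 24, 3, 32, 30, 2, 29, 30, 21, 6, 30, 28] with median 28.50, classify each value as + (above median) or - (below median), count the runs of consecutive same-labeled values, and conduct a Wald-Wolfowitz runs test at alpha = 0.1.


Step 1: Compute median = 28.50; label A = above, B = below.
Labels in order: BAABBAABAABBAB  (n_A = 7, n_B = 7)
Step 2: Count runs R = 9.
Step 3: Under H0 (random ordering), E[R] = 2*n_A*n_B/(n_A+n_B) + 1 = 2*7*7/14 + 1 = 8.0000.
        Var[R] = 2*n_A*n_B*(2*n_A*n_B - n_A - n_B) / ((n_A+n_B)^2 * (n_A+n_B-1)) = 8232/2548 = 3.2308.
        SD[R] = 1.7974.
Step 4: Continuity-corrected z = (R - 0.5 - E[R]) / SD[R] = (9 - 0.5 - 8.0000) / 1.7974 = 0.2782.
Step 5: Two-sided p-value via normal approximation = 2*(1 - Phi(|z|)) = 0.780879.
Step 6: alpha = 0.1. fail to reject H0.

R = 9, z = 0.2782, p = 0.780879, fail to reject H0.


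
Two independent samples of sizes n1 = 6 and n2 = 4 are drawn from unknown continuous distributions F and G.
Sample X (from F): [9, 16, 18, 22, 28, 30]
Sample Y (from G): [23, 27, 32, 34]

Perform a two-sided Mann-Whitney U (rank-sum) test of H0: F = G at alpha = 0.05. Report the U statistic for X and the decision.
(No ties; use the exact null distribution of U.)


Step 1: Combine and sort all 10 observations; assign midranks.
sorted (value, group): (9,X), (16,X), (18,X), (22,X), (23,Y), (27,Y), (28,X), (30,X), (32,Y), (34,Y)
ranks: 9->1, 16->2, 18->3, 22->4, 23->5, 27->6, 28->7, 30->8, 32->9, 34->10
Step 2: Rank sum for X: R1 = 1 + 2 + 3 + 4 + 7 + 8 = 25.
Step 3: U_X = R1 - n1(n1+1)/2 = 25 - 6*7/2 = 25 - 21 = 4.
       U_Y = n1*n2 - U_X = 24 - 4 = 20.
Step 4: No ties, so the exact null distribution of U (based on enumerating the C(10,6) = 210 equally likely rank assignments) gives the two-sided p-value.
Step 5: p-value = 0.114286; compare to alpha = 0.05. fail to reject H0.

U_X = 4, p = 0.114286, fail to reject H0 at alpha = 0.05.


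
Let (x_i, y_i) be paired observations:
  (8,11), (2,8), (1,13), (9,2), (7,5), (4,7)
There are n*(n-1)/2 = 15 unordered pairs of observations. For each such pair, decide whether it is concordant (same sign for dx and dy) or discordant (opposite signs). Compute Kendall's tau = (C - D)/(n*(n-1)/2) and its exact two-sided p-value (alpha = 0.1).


Step 1: Enumerate the 15 unordered pairs (i,j) with i<j and classify each by sign(x_j-x_i) * sign(y_j-y_i).
  (1,2):dx=-6,dy=-3->C; (1,3):dx=-7,dy=+2->D; (1,4):dx=+1,dy=-9->D; (1,5):dx=-1,dy=-6->C
  (1,6):dx=-4,dy=-4->C; (2,3):dx=-1,dy=+5->D; (2,4):dx=+7,dy=-6->D; (2,5):dx=+5,dy=-3->D
  (2,6):dx=+2,dy=-1->D; (3,4):dx=+8,dy=-11->D; (3,5):dx=+6,dy=-8->D; (3,6):dx=+3,dy=-6->D
  (4,5):dx=-2,dy=+3->D; (4,6):dx=-5,dy=+5->D; (5,6):dx=-3,dy=+2->D
Step 2: C = 3, D = 12, total pairs = 15.
Step 3: tau = (C - D)/(n(n-1)/2) = (3 - 12)/15 = -0.600000.
Step 4: Exact two-sided p-value (enumerate n! = 720 permutations of y under H0): p = 0.136111.
Step 5: alpha = 0.1. fail to reject H0.

tau_b = -0.6000 (C=3, D=12), p = 0.136111, fail to reject H0.


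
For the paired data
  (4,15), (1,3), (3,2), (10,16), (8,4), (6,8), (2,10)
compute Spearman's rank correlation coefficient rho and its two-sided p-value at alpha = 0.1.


Step 1: Rank x and y separately (midranks; no ties here).
rank(x): 4->4, 1->1, 3->3, 10->7, 8->6, 6->5, 2->2
rank(y): 15->6, 3->2, 2->1, 16->7, 4->3, 8->4, 10->5
Step 2: d_i = R_x(i) - R_y(i); compute d_i^2.
  (4-6)^2=4, (1-2)^2=1, (3-1)^2=4, (7-7)^2=0, (6-3)^2=9, (5-4)^2=1, (2-5)^2=9
sum(d^2) = 28.
Step 3: rho = 1 - 6*28 / (7*(7^2 - 1)) = 1 - 168/336 = 0.500000.
Step 4: Under H0, t = rho * sqrt((n-2)/(1-rho^2)) = 1.2910 ~ t(5).
Step 5: Two-sided p-value from the t-distribution with 5 df = 0.253170.
Step 6: alpha = 0.1. fail to reject H0.

rho = 0.5000, p = 0.253170, fail to reject H0 at alpha = 0.1.


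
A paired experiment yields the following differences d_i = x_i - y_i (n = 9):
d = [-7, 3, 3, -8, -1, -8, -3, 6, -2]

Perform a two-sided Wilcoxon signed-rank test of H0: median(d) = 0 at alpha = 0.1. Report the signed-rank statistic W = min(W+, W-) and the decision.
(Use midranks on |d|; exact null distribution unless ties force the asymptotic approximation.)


Step 1: Drop any zero differences (none here) and take |d_i|.
|d| = [7, 3, 3, 8, 1, 8, 3, 6, 2]
Step 2: Midrank |d_i| (ties get averaged ranks).
ranks: |7|->7, |3|->4, |3|->4, |8|->8.5, |1|->1, |8|->8.5, |3|->4, |6|->6, |2|->2
Step 3: Attach original signs; sum ranks with positive sign and with negative sign.
W+ = 4 + 4 + 6 = 14
W- = 7 + 8.5 + 1 + 8.5 + 4 + 2 = 31
(Check: W+ + W- = 45 should equal n(n+1)/2 = 45.)
Step 4: Test statistic W = min(W+, W-) = 14.
Step 5: Ties in |d|, so use the tie-corrected normal approximation.
        E[W] = n(n+1)/4 = 9*10/4 = 22.5.
        Tie groups: |d|=3 (t=3), |d|=8 (t=2); sum(t^3 - t) = 30.
        Var[W] = n(n+1)(2n+1)/24 - sum(t^3-t)/48 = 1710/24 - 30/48 = 70.625.
        z = (W - E[W]) / sqrt(Var[W]) = (14 - 22.5) / 8.4039 = -1.0114.
        Two-sided p = 2*Phi(z) = 0.311806.
Step 6: alpha = 0.1. fail to reject H0.

W+ = 14, W- = 31, W = min = 14, p = 0.311806, fail to reject H0.


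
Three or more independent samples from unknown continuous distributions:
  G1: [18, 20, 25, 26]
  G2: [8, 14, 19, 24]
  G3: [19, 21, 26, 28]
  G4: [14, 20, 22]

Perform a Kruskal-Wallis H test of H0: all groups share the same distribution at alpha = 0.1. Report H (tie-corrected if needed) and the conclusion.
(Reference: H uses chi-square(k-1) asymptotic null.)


Step 1: Combine all N = 15 observations and assign midranks.
sorted (value, group, rank): (8,G2,1), (14,G2,2.5), (14,G4,2.5), (18,G1,4), (19,G2,5.5), (19,G3,5.5), (20,G1,7.5), (20,G4,7.5), (21,G3,9), (22,G4,10), (24,G2,11), (25,G1,12), (26,G1,13.5), (26,G3,13.5), (28,G3,15)
Step 2: Sum ranks within each group.
R_1 = 37 (n_1 = 4)
R_2 = 20 (n_2 = 4)
R_3 = 43 (n_3 = 4)
R_4 = 20 (n_4 = 3)
Step 3: H = 12/(N(N+1)) * sum(R_i^2/n_i) - 3(N+1)
     = 12/(15*16) * (37^2/4 + 20^2/4 + 43^2/4 + 20^2/3) - 3*16
     = 0.050000 * 1037.83 - 48
     = 3.891667.
Step 4: Ties present; correction factor C = 1 - 24/(15^3 - 15) = 0.992857. Corrected H = 3.891667 / 0.992857 = 3.919664.
Step 5: Under H0, H ~ chi^2(3); p-value = 0.270271.
Step 6: alpha = 0.1. fail to reject H0.

H = 3.9197, df = 3, p = 0.270271, fail to reject H0.


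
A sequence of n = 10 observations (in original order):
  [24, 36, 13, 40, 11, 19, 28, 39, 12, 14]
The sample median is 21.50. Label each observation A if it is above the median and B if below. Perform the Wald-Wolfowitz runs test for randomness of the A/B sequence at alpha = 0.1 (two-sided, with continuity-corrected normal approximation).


Step 1: Compute median = 21.50; label A = above, B = below.
Labels in order: AABABBAABB  (n_A = 5, n_B = 5)
Step 2: Count runs R = 6.
Step 3: Under H0 (random ordering), E[R] = 2*n_A*n_B/(n_A+n_B) + 1 = 2*5*5/10 + 1 = 6.0000.
        Var[R] = 2*n_A*n_B*(2*n_A*n_B - n_A - n_B) / ((n_A+n_B)^2 * (n_A+n_B-1)) = 2000/900 = 2.2222.
        SD[R] = 1.4907.
Step 4: R = E[R], so z = 0 with no continuity correction.
Step 5: Two-sided p-value via normal approximation = 2*(1 - Phi(|z|)) = 1.000000.
Step 6: alpha = 0.1. fail to reject H0.

R = 6, z = 0.0000, p = 1.000000, fail to reject H0.


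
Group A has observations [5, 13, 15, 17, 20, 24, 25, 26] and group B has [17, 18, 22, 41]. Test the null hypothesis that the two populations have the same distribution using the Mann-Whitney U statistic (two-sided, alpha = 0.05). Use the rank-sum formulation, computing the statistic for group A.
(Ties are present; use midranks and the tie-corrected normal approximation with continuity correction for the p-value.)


Step 1: Combine and sort all 12 observations; assign midranks.
sorted (value, group): (5,X), (13,X), (15,X), (17,X), (17,Y), (18,Y), (20,X), (22,Y), (24,X), (25,X), (26,X), (41,Y)
ranks: 5->1, 13->2, 15->3, 17->4.5, 17->4.5, 18->6, 20->7, 22->8, 24->9, 25->10, 26->11, 41->12
Step 2: Rank sum for X: R1 = 1 + 2 + 3 + 4.5 + 7 + 9 + 10 + 11 = 47.5.
Step 3: U_X = R1 - n1(n1+1)/2 = 47.5 - 8*9/2 = 47.5 - 36 = 11.5.
       U_Y = n1*n2 - U_X = 32 - 11.5 = 20.5.
Step 4: Ties are present, so use the tie-corrected normal approximation (with continuity correction) for the p-value.
Step 5: p-value = 0.496152; compare to alpha = 0.05. fail to reject H0.

U_X = 11.5, p = 0.496152, fail to reject H0 at alpha = 0.05.


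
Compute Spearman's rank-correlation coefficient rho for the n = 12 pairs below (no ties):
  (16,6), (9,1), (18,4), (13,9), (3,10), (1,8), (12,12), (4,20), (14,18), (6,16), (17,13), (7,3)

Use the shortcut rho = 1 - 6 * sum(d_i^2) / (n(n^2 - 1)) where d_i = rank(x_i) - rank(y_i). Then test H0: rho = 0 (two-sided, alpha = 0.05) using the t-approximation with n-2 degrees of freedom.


Step 1: Rank x and y separately (midranks; no ties here).
rank(x): 16->10, 9->6, 18->12, 13->8, 3->2, 1->1, 12->7, 4->3, 14->9, 6->4, 17->11, 7->5
rank(y): 6->4, 1->1, 4->3, 9->6, 10->7, 8->5, 12->8, 20->12, 18->11, 16->10, 13->9, 3->2
Step 2: d_i = R_x(i) - R_y(i); compute d_i^2.
  (10-4)^2=36, (6-1)^2=25, (12-3)^2=81, (8-6)^2=4, (2-7)^2=25, (1-5)^2=16, (7-8)^2=1, (3-12)^2=81, (9-11)^2=4, (4-10)^2=36, (11-9)^2=4, (5-2)^2=9
sum(d^2) = 322.
Step 3: rho = 1 - 6*322 / (12*(12^2 - 1)) = 1 - 1932/1716 = -0.125874.
Step 4: Under H0, t = rho * sqrt((n-2)/(1-rho^2)) = -0.4012 ~ t(10).
Step 5: Two-sided p-value from the t-distribution with 10 df = 0.696683.
Step 6: alpha = 0.05. fail to reject H0.

rho = -0.1259, p = 0.696683, fail to reject H0 at alpha = 0.05.


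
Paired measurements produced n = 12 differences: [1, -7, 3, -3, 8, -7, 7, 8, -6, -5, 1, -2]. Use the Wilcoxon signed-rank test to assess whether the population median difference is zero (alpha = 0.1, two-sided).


Step 1: Drop any zero differences (none here) and take |d_i|.
|d| = [1, 7, 3, 3, 8, 7, 7, 8, 6, 5, 1, 2]
Step 2: Midrank |d_i| (ties get averaged ranks).
ranks: |1|->1.5, |7|->9, |3|->4.5, |3|->4.5, |8|->11.5, |7|->9, |7|->9, |8|->11.5, |6|->7, |5|->6, |1|->1.5, |2|->3
Step 3: Attach original signs; sum ranks with positive sign and with negative sign.
W+ = 1.5 + 4.5 + 11.5 + 9 + 11.5 + 1.5 = 39.5
W- = 9 + 4.5 + 9 + 7 + 6 + 3 = 38.5
(Check: W+ + W- = 78 should equal n(n+1)/2 = 78.)
Step 4: Test statistic W = min(W+, W-) = 38.5.
Step 5: Ties in |d|, so use the tie-corrected normal approximation.
        E[W] = n(n+1)/4 = 12*13/4 = 39.
        Tie groups: |d|=1 (t=2), |d|=3 (t=2), |d|=7 (t=3), |d|=8 (t=2); sum(t^3 - t) = 42.
        Var[W] = n(n+1)(2n+1)/24 - sum(t^3-t)/48 = 3900/24 - 42/48 = 161.625.
        z = (W - E[W]) / sqrt(Var[W]) = (38.5 - 39) / 12.7132 = -0.0393.
        Two-sided p = 2*Phi(z) = 0.968628.
Step 6: alpha = 0.1. fail to reject H0.

W+ = 39.5, W- = 38.5, W = min = 38.5, p = 0.968628, fail to reject H0.


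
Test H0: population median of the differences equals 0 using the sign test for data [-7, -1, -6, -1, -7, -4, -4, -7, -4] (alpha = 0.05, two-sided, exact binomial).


Step 1: Discard zero differences. Original n = 9; n_eff = number of nonzero differences = 9.
Nonzero differences (with sign): -7, -1, -6, -1, -7, -4, -4, -7, -4
Step 2: Count signs: positive = 0, negative = 9.
Step 3: Under H0: P(positive) = 0.5, so the number of positives S ~ Bin(9, 0.5).
Step 4: Two-sided exact p-value = sum of Bin(9,0.5) probabilities at or below the observed probability = 0.003906.
Step 5: alpha = 0.05. reject H0.

n_eff = 9, pos = 0, neg = 9, p = 0.003906, reject H0.


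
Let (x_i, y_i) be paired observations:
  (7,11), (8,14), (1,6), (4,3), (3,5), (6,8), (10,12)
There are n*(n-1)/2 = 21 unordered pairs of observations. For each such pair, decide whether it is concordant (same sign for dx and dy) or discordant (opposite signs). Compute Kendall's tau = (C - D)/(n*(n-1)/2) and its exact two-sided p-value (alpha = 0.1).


Step 1: Enumerate the 21 unordered pairs (i,j) with i<j and classify each by sign(x_j-x_i) * sign(y_j-y_i).
  (1,2):dx=+1,dy=+3->C; (1,3):dx=-6,dy=-5->C; (1,4):dx=-3,dy=-8->C; (1,5):dx=-4,dy=-6->C
  (1,6):dx=-1,dy=-3->C; (1,7):dx=+3,dy=+1->C; (2,3):dx=-7,dy=-8->C; (2,4):dx=-4,dy=-11->C
  (2,5):dx=-5,dy=-9->C; (2,6):dx=-2,dy=-6->C; (2,7):dx=+2,dy=-2->D; (3,4):dx=+3,dy=-3->D
  (3,5):dx=+2,dy=-1->D; (3,6):dx=+5,dy=+2->C; (3,7):dx=+9,dy=+6->C; (4,5):dx=-1,dy=+2->D
  (4,6):dx=+2,dy=+5->C; (4,7):dx=+6,dy=+9->C; (5,6):dx=+3,dy=+3->C; (5,7):dx=+7,dy=+7->C
  (6,7):dx=+4,dy=+4->C
Step 2: C = 17, D = 4, total pairs = 21.
Step 3: tau = (C - D)/(n(n-1)/2) = (17 - 4)/21 = 0.619048.
Step 4: Exact two-sided p-value (enumerate n! = 5040 permutations of y under H0): p = 0.069048.
Step 5: alpha = 0.1. reject H0.

tau_b = 0.6190 (C=17, D=4), p = 0.069048, reject H0.


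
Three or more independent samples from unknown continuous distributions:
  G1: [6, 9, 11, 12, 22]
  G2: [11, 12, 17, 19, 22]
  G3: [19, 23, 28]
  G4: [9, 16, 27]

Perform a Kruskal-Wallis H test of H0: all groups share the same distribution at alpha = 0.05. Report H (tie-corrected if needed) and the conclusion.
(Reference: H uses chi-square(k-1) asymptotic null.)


Step 1: Combine all N = 16 observations and assign midranks.
sorted (value, group, rank): (6,G1,1), (9,G1,2.5), (9,G4,2.5), (11,G1,4.5), (11,G2,4.5), (12,G1,6.5), (12,G2,6.5), (16,G4,8), (17,G2,9), (19,G2,10.5), (19,G3,10.5), (22,G1,12.5), (22,G2,12.5), (23,G3,14), (27,G4,15), (28,G3,16)
Step 2: Sum ranks within each group.
R_1 = 27 (n_1 = 5)
R_2 = 43 (n_2 = 5)
R_3 = 40.5 (n_3 = 3)
R_4 = 25.5 (n_4 = 3)
Step 3: H = 12/(N(N+1)) * sum(R_i^2/n_i) - 3(N+1)
     = 12/(16*17) * (27^2/5 + 43^2/5 + 40.5^2/3 + 25.5^2/3) - 3*17
     = 0.044118 * 1279.1 - 51
     = 5.430882.
Step 4: Ties present; correction factor C = 1 - 30/(16^3 - 16) = 0.992647. Corrected H = 5.430882 / 0.992647 = 5.471111.
Step 5: Under H0, H ~ chi^2(3); p-value = 0.140377.
Step 6: alpha = 0.05. fail to reject H0.

H = 5.4711, df = 3, p = 0.140377, fail to reject H0.


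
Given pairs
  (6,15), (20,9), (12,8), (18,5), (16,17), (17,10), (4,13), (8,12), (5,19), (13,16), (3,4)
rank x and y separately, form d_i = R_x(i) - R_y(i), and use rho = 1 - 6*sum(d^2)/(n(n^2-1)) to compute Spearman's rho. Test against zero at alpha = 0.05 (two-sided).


Step 1: Rank x and y separately (midranks; no ties here).
rank(x): 6->4, 20->11, 12->6, 18->10, 16->8, 17->9, 4->2, 8->5, 5->3, 13->7, 3->1
rank(y): 15->8, 9->4, 8->3, 5->2, 17->10, 10->5, 13->7, 12->6, 19->11, 16->9, 4->1
Step 2: d_i = R_x(i) - R_y(i); compute d_i^2.
  (4-8)^2=16, (11-4)^2=49, (6-3)^2=9, (10-2)^2=64, (8-10)^2=4, (9-5)^2=16, (2-7)^2=25, (5-6)^2=1, (3-11)^2=64, (7-9)^2=4, (1-1)^2=0
sum(d^2) = 252.
Step 3: rho = 1 - 6*252 / (11*(11^2 - 1)) = 1 - 1512/1320 = -0.145455.
Step 4: Under H0, t = rho * sqrt((n-2)/(1-rho^2)) = -0.4411 ~ t(9).
Step 5: Two-sided p-value from the t-distribution with 9 df = 0.669579.
Step 6: alpha = 0.05. fail to reject H0.

rho = -0.1455, p = 0.669579, fail to reject H0 at alpha = 0.05.


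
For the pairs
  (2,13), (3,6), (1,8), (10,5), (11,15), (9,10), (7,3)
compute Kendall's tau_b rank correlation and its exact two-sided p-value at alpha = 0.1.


Step 1: Enumerate the 21 unordered pairs (i,j) with i<j and classify each by sign(x_j-x_i) * sign(y_j-y_i).
  (1,2):dx=+1,dy=-7->D; (1,3):dx=-1,dy=-5->C; (1,4):dx=+8,dy=-8->D; (1,5):dx=+9,dy=+2->C
  (1,6):dx=+7,dy=-3->D; (1,7):dx=+5,dy=-10->D; (2,3):dx=-2,dy=+2->D; (2,4):dx=+7,dy=-1->D
  (2,5):dx=+8,dy=+9->C; (2,6):dx=+6,dy=+4->C; (2,7):dx=+4,dy=-3->D; (3,4):dx=+9,dy=-3->D
  (3,5):dx=+10,dy=+7->C; (3,6):dx=+8,dy=+2->C; (3,7):dx=+6,dy=-5->D; (4,5):dx=+1,dy=+10->C
  (4,6):dx=-1,dy=+5->D; (4,7):dx=-3,dy=-2->C; (5,6):dx=-2,dy=-5->C; (5,7):dx=-4,dy=-12->C
  (6,7):dx=-2,dy=-7->C
Step 2: C = 11, D = 10, total pairs = 21.
Step 3: tau = (C - D)/(n(n-1)/2) = (11 - 10)/21 = 0.047619.
Step 4: Exact two-sided p-value (enumerate n! = 5040 permutations of y under H0): p = 1.000000.
Step 5: alpha = 0.1. fail to reject H0.

tau_b = 0.0476 (C=11, D=10), p = 1.000000, fail to reject H0.


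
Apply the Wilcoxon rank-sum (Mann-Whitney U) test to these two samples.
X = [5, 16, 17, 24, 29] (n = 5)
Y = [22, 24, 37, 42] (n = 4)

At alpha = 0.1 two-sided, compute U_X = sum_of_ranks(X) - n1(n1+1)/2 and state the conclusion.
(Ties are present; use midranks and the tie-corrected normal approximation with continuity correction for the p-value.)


Step 1: Combine and sort all 9 observations; assign midranks.
sorted (value, group): (5,X), (16,X), (17,X), (22,Y), (24,X), (24,Y), (29,X), (37,Y), (42,Y)
ranks: 5->1, 16->2, 17->3, 22->4, 24->5.5, 24->5.5, 29->7, 37->8, 42->9
Step 2: Rank sum for X: R1 = 1 + 2 + 3 + 5.5 + 7 = 18.5.
Step 3: U_X = R1 - n1(n1+1)/2 = 18.5 - 5*6/2 = 18.5 - 15 = 3.5.
       U_Y = n1*n2 - U_X = 20 - 3.5 = 16.5.
Step 4: Ties are present, so use the tie-corrected normal approximation (with continuity correction) for the p-value.
Step 5: p-value = 0.139983; compare to alpha = 0.1. fail to reject H0.

U_X = 3.5, p = 0.139983, fail to reject H0 at alpha = 0.1.


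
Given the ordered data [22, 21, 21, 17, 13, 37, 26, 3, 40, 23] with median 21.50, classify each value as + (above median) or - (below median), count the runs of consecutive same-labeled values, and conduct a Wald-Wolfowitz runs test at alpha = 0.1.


Step 1: Compute median = 21.50; label A = above, B = below.
Labels in order: ABBBBAABAA  (n_A = 5, n_B = 5)
Step 2: Count runs R = 5.
Step 3: Under H0 (random ordering), E[R] = 2*n_A*n_B/(n_A+n_B) + 1 = 2*5*5/10 + 1 = 6.0000.
        Var[R] = 2*n_A*n_B*(2*n_A*n_B - n_A - n_B) / ((n_A+n_B)^2 * (n_A+n_B-1)) = 2000/900 = 2.2222.
        SD[R] = 1.4907.
Step 4: Continuity-corrected z = (R + 0.5 - E[R]) / SD[R] = (5 + 0.5 - 6.0000) / 1.4907 = -0.3354.
Step 5: Two-sided p-value via normal approximation = 2*(1 - Phi(|z|)) = 0.737316.
Step 6: alpha = 0.1. fail to reject H0.

R = 5, z = -0.3354, p = 0.737316, fail to reject H0.


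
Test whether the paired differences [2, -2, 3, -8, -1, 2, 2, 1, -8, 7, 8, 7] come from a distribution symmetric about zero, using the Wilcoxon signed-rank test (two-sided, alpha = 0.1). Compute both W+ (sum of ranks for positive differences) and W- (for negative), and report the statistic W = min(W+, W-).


Step 1: Drop any zero differences (none here) and take |d_i|.
|d| = [2, 2, 3, 8, 1, 2, 2, 1, 8, 7, 8, 7]
Step 2: Midrank |d_i| (ties get averaged ranks).
ranks: |2|->4.5, |2|->4.5, |3|->7, |8|->11, |1|->1.5, |2|->4.5, |2|->4.5, |1|->1.5, |8|->11, |7|->8.5, |8|->11, |7|->8.5
Step 3: Attach original signs; sum ranks with positive sign and with negative sign.
W+ = 4.5 + 7 + 4.5 + 4.5 + 1.5 + 8.5 + 11 + 8.5 = 50
W- = 4.5 + 11 + 1.5 + 11 = 28
(Check: W+ + W- = 78 should equal n(n+1)/2 = 78.)
Step 4: Test statistic W = min(W+, W-) = 28.
Step 5: Ties in |d|, so use the tie-corrected normal approximation.
        E[W] = n(n+1)/4 = 12*13/4 = 39.
        Tie groups: |d|=1 (t=2), |d|=2 (t=4), |d|=7 (t=2), |d|=8 (t=3); sum(t^3 - t) = 96.
        Var[W] = n(n+1)(2n+1)/24 - sum(t^3-t)/48 = 3900/24 - 96/48 = 160.5.
        z = (W - E[W]) / sqrt(Var[W]) = (28 - 39) / 12.6689 = -0.8683.
        Two-sided p = 2*Phi(z) = 0.385246.
Step 6: alpha = 0.1. fail to reject H0.

W+ = 50, W- = 28, W = min = 28, p = 0.385246, fail to reject H0.


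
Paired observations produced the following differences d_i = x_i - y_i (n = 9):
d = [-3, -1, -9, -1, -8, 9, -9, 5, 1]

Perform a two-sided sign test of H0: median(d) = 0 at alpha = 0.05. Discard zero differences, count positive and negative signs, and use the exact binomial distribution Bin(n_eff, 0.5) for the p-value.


Step 1: Discard zero differences. Original n = 9; n_eff = number of nonzero differences = 9.
Nonzero differences (with sign): -3, -1, -9, -1, -8, +9, -9, +5, +1
Step 2: Count signs: positive = 3, negative = 6.
Step 3: Under H0: P(positive) = 0.5, so the number of positives S ~ Bin(9, 0.5).
Step 4: Two-sided exact p-value = sum of Bin(9,0.5) probabilities at or below the observed probability = 0.507812.
Step 5: alpha = 0.05. fail to reject H0.

n_eff = 9, pos = 3, neg = 6, p = 0.507812, fail to reject H0.


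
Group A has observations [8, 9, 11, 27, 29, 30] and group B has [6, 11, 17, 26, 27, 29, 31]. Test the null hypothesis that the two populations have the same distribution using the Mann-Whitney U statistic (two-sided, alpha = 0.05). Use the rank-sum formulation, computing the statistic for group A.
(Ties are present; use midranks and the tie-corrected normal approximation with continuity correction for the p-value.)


Step 1: Combine and sort all 13 observations; assign midranks.
sorted (value, group): (6,Y), (8,X), (9,X), (11,X), (11,Y), (17,Y), (26,Y), (27,X), (27,Y), (29,X), (29,Y), (30,X), (31,Y)
ranks: 6->1, 8->2, 9->3, 11->4.5, 11->4.5, 17->6, 26->7, 27->8.5, 27->8.5, 29->10.5, 29->10.5, 30->12, 31->13
Step 2: Rank sum for X: R1 = 2 + 3 + 4.5 + 8.5 + 10.5 + 12 = 40.5.
Step 3: U_X = R1 - n1(n1+1)/2 = 40.5 - 6*7/2 = 40.5 - 21 = 19.5.
       U_Y = n1*n2 - U_X = 42 - 19.5 = 22.5.
Step 4: Ties are present, so use the tie-corrected normal approximation (with continuity correction) for the p-value.
Step 5: p-value = 0.885935; compare to alpha = 0.05. fail to reject H0.

U_X = 19.5, p = 0.885935, fail to reject H0 at alpha = 0.05.


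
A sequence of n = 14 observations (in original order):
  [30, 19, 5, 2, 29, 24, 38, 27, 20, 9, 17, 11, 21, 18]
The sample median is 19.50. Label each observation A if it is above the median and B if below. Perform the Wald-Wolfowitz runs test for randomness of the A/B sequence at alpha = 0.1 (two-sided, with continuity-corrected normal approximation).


Step 1: Compute median = 19.50; label A = above, B = below.
Labels in order: ABBBAAAAABBBAB  (n_A = 7, n_B = 7)
Step 2: Count runs R = 6.
Step 3: Under H0 (random ordering), E[R] = 2*n_A*n_B/(n_A+n_B) + 1 = 2*7*7/14 + 1 = 8.0000.
        Var[R] = 2*n_A*n_B*(2*n_A*n_B - n_A - n_B) / ((n_A+n_B)^2 * (n_A+n_B-1)) = 8232/2548 = 3.2308.
        SD[R] = 1.7974.
Step 4: Continuity-corrected z = (R + 0.5 - E[R]) / SD[R] = (6 + 0.5 - 8.0000) / 1.7974 = -0.8345.
Step 5: Two-sided p-value via normal approximation = 2*(1 - Phi(|z|)) = 0.403986.
Step 6: alpha = 0.1. fail to reject H0.

R = 6, z = -0.8345, p = 0.403986, fail to reject H0.


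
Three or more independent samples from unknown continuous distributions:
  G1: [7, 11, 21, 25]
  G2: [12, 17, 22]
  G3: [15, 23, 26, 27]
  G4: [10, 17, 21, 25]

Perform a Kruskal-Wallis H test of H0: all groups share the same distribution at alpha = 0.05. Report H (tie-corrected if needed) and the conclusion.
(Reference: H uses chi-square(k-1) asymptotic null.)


Step 1: Combine all N = 15 observations and assign midranks.
sorted (value, group, rank): (7,G1,1), (10,G4,2), (11,G1,3), (12,G2,4), (15,G3,5), (17,G2,6.5), (17,G4,6.5), (21,G1,8.5), (21,G4,8.5), (22,G2,10), (23,G3,11), (25,G1,12.5), (25,G4,12.5), (26,G3,14), (27,G3,15)
Step 2: Sum ranks within each group.
R_1 = 25 (n_1 = 4)
R_2 = 20.5 (n_2 = 3)
R_3 = 45 (n_3 = 4)
R_4 = 29.5 (n_4 = 4)
Step 3: H = 12/(N(N+1)) * sum(R_i^2/n_i) - 3(N+1)
     = 12/(15*16) * (25^2/4 + 20.5^2/3 + 45^2/4 + 29.5^2/4) - 3*16
     = 0.050000 * 1020.15 - 48
     = 3.007292.
Step 4: Ties present; correction factor C = 1 - 18/(15^3 - 15) = 0.994643. Corrected H = 3.007292 / 0.994643 = 3.023489.
Step 5: Under H0, H ~ chi^2(3); p-value = 0.388018.
Step 6: alpha = 0.05. fail to reject H0.

H = 3.0235, df = 3, p = 0.388018, fail to reject H0.


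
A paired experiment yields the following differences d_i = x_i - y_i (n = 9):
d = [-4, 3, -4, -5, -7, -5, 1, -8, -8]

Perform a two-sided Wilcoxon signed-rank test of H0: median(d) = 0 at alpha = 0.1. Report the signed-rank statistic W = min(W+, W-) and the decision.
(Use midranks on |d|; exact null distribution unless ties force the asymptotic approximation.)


Step 1: Drop any zero differences (none here) and take |d_i|.
|d| = [4, 3, 4, 5, 7, 5, 1, 8, 8]
Step 2: Midrank |d_i| (ties get averaged ranks).
ranks: |4|->3.5, |3|->2, |4|->3.5, |5|->5.5, |7|->7, |5|->5.5, |1|->1, |8|->8.5, |8|->8.5
Step 3: Attach original signs; sum ranks with positive sign and with negative sign.
W+ = 2 + 1 = 3
W- = 3.5 + 3.5 + 5.5 + 7 + 5.5 + 8.5 + 8.5 = 42
(Check: W+ + W- = 45 should equal n(n+1)/2 = 45.)
Step 4: Test statistic W = min(W+, W-) = 3.
Step 5: Ties in |d|, so use the tie-corrected normal approximation.
        E[W] = n(n+1)/4 = 9*10/4 = 22.5.
        Tie groups: |d|=4 (t=2), |d|=5 (t=2), |d|=8 (t=2); sum(t^3 - t) = 18.
        Var[W] = n(n+1)(2n+1)/24 - sum(t^3-t)/48 = 1710/24 - 18/48 = 70.875.
        z = (W - E[W]) / sqrt(Var[W]) = (3 - 22.5) / 8.4187 = -2.3163.
        Two-sided p = 2*Phi(z) = 0.020544.
Step 6: alpha = 0.1. reject H0.

W+ = 3, W- = 42, W = min = 3, p = 0.020544, reject H0.


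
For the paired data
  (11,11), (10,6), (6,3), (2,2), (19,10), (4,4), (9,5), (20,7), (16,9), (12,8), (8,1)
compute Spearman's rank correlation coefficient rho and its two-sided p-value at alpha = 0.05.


Step 1: Rank x and y separately (midranks; no ties here).
rank(x): 11->7, 10->6, 6->3, 2->1, 19->10, 4->2, 9->5, 20->11, 16->9, 12->8, 8->4
rank(y): 11->11, 6->6, 3->3, 2->2, 10->10, 4->4, 5->5, 7->7, 9->9, 8->8, 1->1
Step 2: d_i = R_x(i) - R_y(i); compute d_i^2.
  (7-11)^2=16, (6-6)^2=0, (3-3)^2=0, (1-2)^2=1, (10-10)^2=0, (2-4)^2=4, (5-5)^2=0, (11-7)^2=16, (9-9)^2=0, (8-8)^2=0, (4-1)^2=9
sum(d^2) = 46.
Step 3: rho = 1 - 6*46 / (11*(11^2 - 1)) = 1 - 276/1320 = 0.790909.
Step 4: Under H0, t = rho * sqrt((n-2)/(1-rho^2)) = 3.8774 ~ t(9).
Step 5: Two-sided p-value from the t-distribution with 9 df = 0.003746.
Step 6: alpha = 0.05. reject H0.

rho = 0.7909, p = 0.003746, reject H0 at alpha = 0.05.


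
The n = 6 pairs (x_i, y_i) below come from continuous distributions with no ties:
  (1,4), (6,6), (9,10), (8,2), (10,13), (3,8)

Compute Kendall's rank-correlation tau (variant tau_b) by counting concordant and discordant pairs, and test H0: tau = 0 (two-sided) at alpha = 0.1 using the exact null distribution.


Step 1: Enumerate the 15 unordered pairs (i,j) with i<j and classify each by sign(x_j-x_i) * sign(y_j-y_i).
  (1,2):dx=+5,dy=+2->C; (1,3):dx=+8,dy=+6->C; (1,4):dx=+7,dy=-2->D; (1,5):dx=+9,dy=+9->C
  (1,6):dx=+2,dy=+4->C; (2,3):dx=+3,dy=+4->C; (2,4):dx=+2,dy=-4->D; (2,5):dx=+4,dy=+7->C
  (2,6):dx=-3,dy=+2->D; (3,4):dx=-1,dy=-8->C; (3,5):dx=+1,dy=+3->C; (3,6):dx=-6,dy=-2->C
  (4,5):dx=+2,dy=+11->C; (4,6):dx=-5,dy=+6->D; (5,6):dx=-7,dy=-5->C
Step 2: C = 11, D = 4, total pairs = 15.
Step 3: tau = (C - D)/(n(n-1)/2) = (11 - 4)/15 = 0.466667.
Step 4: Exact two-sided p-value (enumerate n! = 720 permutations of y under H0): p = 0.272222.
Step 5: alpha = 0.1. fail to reject H0.

tau_b = 0.4667 (C=11, D=4), p = 0.272222, fail to reject H0.


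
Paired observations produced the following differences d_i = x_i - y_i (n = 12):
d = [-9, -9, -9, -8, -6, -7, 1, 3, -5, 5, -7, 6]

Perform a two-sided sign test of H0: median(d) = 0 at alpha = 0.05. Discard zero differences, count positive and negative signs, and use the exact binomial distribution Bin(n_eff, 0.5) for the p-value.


Step 1: Discard zero differences. Original n = 12; n_eff = number of nonzero differences = 12.
Nonzero differences (with sign): -9, -9, -9, -8, -6, -7, +1, +3, -5, +5, -7, +6
Step 2: Count signs: positive = 4, negative = 8.
Step 3: Under H0: P(positive) = 0.5, so the number of positives S ~ Bin(12, 0.5).
Step 4: Two-sided exact p-value = sum of Bin(12,0.5) probabilities at or below the observed probability = 0.387695.
Step 5: alpha = 0.05. fail to reject H0.

n_eff = 12, pos = 4, neg = 8, p = 0.387695, fail to reject H0.


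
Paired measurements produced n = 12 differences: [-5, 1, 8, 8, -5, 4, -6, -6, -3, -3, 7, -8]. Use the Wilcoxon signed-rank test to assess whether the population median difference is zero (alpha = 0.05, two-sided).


Step 1: Drop any zero differences (none here) and take |d_i|.
|d| = [5, 1, 8, 8, 5, 4, 6, 6, 3, 3, 7, 8]
Step 2: Midrank |d_i| (ties get averaged ranks).
ranks: |5|->5.5, |1|->1, |8|->11, |8|->11, |5|->5.5, |4|->4, |6|->7.5, |6|->7.5, |3|->2.5, |3|->2.5, |7|->9, |8|->11
Step 3: Attach original signs; sum ranks with positive sign and with negative sign.
W+ = 1 + 11 + 11 + 4 + 9 = 36
W- = 5.5 + 5.5 + 7.5 + 7.5 + 2.5 + 2.5 + 11 = 42
(Check: W+ + W- = 78 should equal n(n+1)/2 = 78.)
Step 4: Test statistic W = min(W+, W-) = 36.
Step 5: Ties in |d|, so use the tie-corrected normal approximation.
        E[W] = n(n+1)/4 = 12*13/4 = 39.
        Tie groups: |d|=3 (t=2), |d|=5 (t=2), |d|=6 (t=2), |d|=8 (t=3); sum(t^3 - t) = 42.
        Var[W] = n(n+1)(2n+1)/24 - sum(t^3-t)/48 = 3900/24 - 42/48 = 161.625.
        z = (W - E[W]) / sqrt(Var[W]) = (36 - 39) / 12.7132 = -0.2360.
        Two-sided p = 2*Phi(z) = 0.813452.
Step 6: alpha = 0.05. fail to reject H0.

W+ = 36, W- = 42, W = min = 36, p = 0.813452, fail to reject H0.


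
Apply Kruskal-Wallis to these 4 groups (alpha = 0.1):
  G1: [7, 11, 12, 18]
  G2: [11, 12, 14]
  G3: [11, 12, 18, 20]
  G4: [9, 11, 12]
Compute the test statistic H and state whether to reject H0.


Step 1: Combine all N = 14 observations and assign midranks.
sorted (value, group, rank): (7,G1,1), (9,G4,2), (11,G1,4.5), (11,G2,4.5), (11,G3,4.5), (11,G4,4.5), (12,G1,8.5), (12,G2,8.5), (12,G3,8.5), (12,G4,8.5), (14,G2,11), (18,G1,12.5), (18,G3,12.5), (20,G3,14)
Step 2: Sum ranks within each group.
R_1 = 26.5 (n_1 = 4)
R_2 = 24 (n_2 = 3)
R_3 = 39.5 (n_3 = 4)
R_4 = 15 (n_4 = 3)
Step 3: H = 12/(N(N+1)) * sum(R_i^2/n_i) - 3(N+1)
     = 12/(14*15) * (26.5^2/4 + 24^2/3 + 39.5^2/4 + 15^2/3) - 3*15
     = 0.057143 * 832.625 - 45
     = 2.578571.
Step 4: Ties present; correction factor C = 1 - 126/(14^3 - 14) = 0.953846. Corrected H = 2.578571 / 0.953846 = 2.703341.
Step 5: Under H0, H ~ chi^2(3); p-value = 0.439660.
Step 6: alpha = 0.1. fail to reject H0.

H = 2.7033, df = 3, p = 0.439660, fail to reject H0.


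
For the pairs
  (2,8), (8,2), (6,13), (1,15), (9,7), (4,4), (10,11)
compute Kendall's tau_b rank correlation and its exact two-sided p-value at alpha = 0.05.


Step 1: Enumerate the 21 unordered pairs (i,j) with i<j and classify each by sign(x_j-x_i) * sign(y_j-y_i).
  (1,2):dx=+6,dy=-6->D; (1,3):dx=+4,dy=+5->C; (1,4):dx=-1,dy=+7->D; (1,5):dx=+7,dy=-1->D
  (1,6):dx=+2,dy=-4->D; (1,7):dx=+8,dy=+3->C; (2,3):dx=-2,dy=+11->D; (2,4):dx=-7,dy=+13->D
  (2,5):dx=+1,dy=+5->C; (2,6):dx=-4,dy=+2->D; (2,7):dx=+2,dy=+9->C; (3,4):dx=-5,dy=+2->D
  (3,5):dx=+3,dy=-6->D; (3,6):dx=-2,dy=-9->C; (3,7):dx=+4,dy=-2->D; (4,5):dx=+8,dy=-8->D
  (4,6):dx=+3,dy=-11->D; (4,7):dx=+9,dy=-4->D; (5,6):dx=-5,dy=-3->C; (5,7):dx=+1,dy=+4->C
  (6,7):dx=+6,dy=+7->C
Step 2: C = 8, D = 13, total pairs = 21.
Step 3: tau = (C - D)/(n(n-1)/2) = (8 - 13)/21 = -0.238095.
Step 4: Exact two-sided p-value (enumerate n! = 5040 permutations of y under H0): p = 0.561905.
Step 5: alpha = 0.05. fail to reject H0.

tau_b = -0.2381 (C=8, D=13), p = 0.561905, fail to reject H0.


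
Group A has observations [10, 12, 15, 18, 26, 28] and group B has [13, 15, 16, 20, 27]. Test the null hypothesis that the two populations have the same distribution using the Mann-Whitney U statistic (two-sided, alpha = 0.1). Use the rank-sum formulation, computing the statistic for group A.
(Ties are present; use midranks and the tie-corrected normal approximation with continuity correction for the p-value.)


Step 1: Combine and sort all 11 observations; assign midranks.
sorted (value, group): (10,X), (12,X), (13,Y), (15,X), (15,Y), (16,Y), (18,X), (20,Y), (26,X), (27,Y), (28,X)
ranks: 10->1, 12->2, 13->3, 15->4.5, 15->4.5, 16->6, 18->7, 20->8, 26->9, 27->10, 28->11
Step 2: Rank sum for X: R1 = 1 + 2 + 4.5 + 7 + 9 + 11 = 34.5.
Step 3: U_X = R1 - n1(n1+1)/2 = 34.5 - 6*7/2 = 34.5 - 21 = 13.5.
       U_Y = n1*n2 - U_X = 30 - 13.5 = 16.5.
Step 4: Ties are present, so use the tie-corrected normal approximation (with continuity correction) for the p-value.
Step 5: p-value = 0.854805; compare to alpha = 0.1. fail to reject H0.

U_X = 13.5, p = 0.854805, fail to reject H0 at alpha = 0.1.


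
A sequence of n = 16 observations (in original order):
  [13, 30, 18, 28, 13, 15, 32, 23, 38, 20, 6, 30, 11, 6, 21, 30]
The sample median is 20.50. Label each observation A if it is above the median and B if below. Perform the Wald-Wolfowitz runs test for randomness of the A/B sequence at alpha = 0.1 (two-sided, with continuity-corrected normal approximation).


Step 1: Compute median = 20.50; label A = above, B = below.
Labels in order: BABABBAAABBABBAA  (n_A = 8, n_B = 8)
Step 2: Count runs R = 10.
Step 3: Under H0 (random ordering), E[R] = 2*n_A*n_B/(n_A+n_B) + 1 = 2*8*8/16 + 1 = 9.0000.
        Var[R] = 2*n_A*n_B*(2*n_A*n_B - n_A - n_B) / ((n_A+n_B)^2 * (n_A+n_B-1)) = 14336/3840 = 3.7333.
        SD[R] = 1.9322.
Step 4: Continuity-corrected z = (R - 0.5 - E[R]) / SD[R] = (10 - 0.5 - 9.0000) / 1.9322 = 0.2588.
Step 5: Two-sided p-value via normal approximation = 2*(1 - Phi(|z|)) = 0.795809.
Step 6: alpha = 0.1. fail to reject H0.

R = 10, z = 0.2588, p = 0.795809, fail to reject H0.


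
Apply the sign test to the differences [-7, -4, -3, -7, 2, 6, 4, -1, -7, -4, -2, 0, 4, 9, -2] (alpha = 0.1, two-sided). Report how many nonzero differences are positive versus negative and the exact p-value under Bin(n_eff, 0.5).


Step 1: Discard zero differences. Original n = 15; n_eff = number of nonzero differences = 14.
Nonzero differences (with sign): -7, -4, -3, -7, +2, +6, +4, -1, -7, -4, -2, +4, +9, -2
Step 2: Count signs: positive = 5, negative = 9.
Step 3: Under H0: P(positive) = 0.5, so the number of positives S ~ Bin(14, 0.5).
Step 4: Two-sided exact p-value = sum of Bin(14,0.5) probabilities at or below the observed probability = 0.423950.
Step 5: alpha = 0.1. fail to reject H0.

n_eff = 14, pos = 5, neg = 9, p = 0.423950, fail to reject H0.


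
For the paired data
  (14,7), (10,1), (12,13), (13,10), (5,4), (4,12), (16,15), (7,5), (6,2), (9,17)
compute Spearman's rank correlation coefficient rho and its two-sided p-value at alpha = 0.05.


Step 1: Rank x and y separately (midranks; no ties here).
rank(x): 14->9, 10->6, 12->7, 13->8, 5->2, 4->1, 16->10, 7->4, 6->3, 9->5
rank(y): 7->5, 1->1, 13->8, 10->6, 4->3, 12->7, 15->9, 5->4, 2->2, 17->10
Step 2: d_i = R_x(i) - R_y(i); compute d_i^2.
  (9-5)^2=16, (6-1)^2=25, (7-8)^2=1, (8-6)^2=4, (2-3)^2=1, (1-7)^2=36, (10-9)^2=1, (4-4)^2=0, (3-2)^2=1, (5-10)^2=25
sum(d^2) = 110.
Step 3: rho = 1 - 6*110 / (10*(10^2 - 1)) = 1 - 660/990 = 0.333333.
Step 4: Under H0, t = rho * sqrt((n-2)/(1-rho^2)) = 1.0000 ~ t(8).
Step 5: Two-sided p-value from the t-distribution with 8 df = 0.346594.
Step 6: alpha = 0.05. fail to reject H0.

rho = 0.3333, p = 0.346594, fail to reject H0 at alpha = 0.05.
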